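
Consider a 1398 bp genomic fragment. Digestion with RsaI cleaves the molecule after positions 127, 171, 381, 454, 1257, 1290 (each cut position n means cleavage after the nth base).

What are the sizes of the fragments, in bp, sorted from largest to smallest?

Linear molecule, 6 cuts → 7 fragments:
  127 − 0 = 127 bp
  171 − 127 = 44 bp
  381 − 171 = 210 bp
  454 − 381 = 73 bp
  1257 − 454 = 803 bp
  1290 − 1257 = 33 bp
  1398 − 1290 = 108 bp
Sorted largest to smallest: 803, 210, 127, 108, 73, 44, 33 bp.

803, 210, 127, 108, 73, 44, 33 bp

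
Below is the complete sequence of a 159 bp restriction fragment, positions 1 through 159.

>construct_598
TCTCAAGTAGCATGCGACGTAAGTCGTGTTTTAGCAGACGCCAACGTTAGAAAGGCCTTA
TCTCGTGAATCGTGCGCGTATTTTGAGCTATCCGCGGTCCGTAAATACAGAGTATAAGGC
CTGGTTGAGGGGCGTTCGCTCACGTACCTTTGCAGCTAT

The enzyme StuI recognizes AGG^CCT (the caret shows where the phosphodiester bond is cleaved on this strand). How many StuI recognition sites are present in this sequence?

2

AGGCCT occurs starting at positions 53, 117.
StuI cuts at 2 sites.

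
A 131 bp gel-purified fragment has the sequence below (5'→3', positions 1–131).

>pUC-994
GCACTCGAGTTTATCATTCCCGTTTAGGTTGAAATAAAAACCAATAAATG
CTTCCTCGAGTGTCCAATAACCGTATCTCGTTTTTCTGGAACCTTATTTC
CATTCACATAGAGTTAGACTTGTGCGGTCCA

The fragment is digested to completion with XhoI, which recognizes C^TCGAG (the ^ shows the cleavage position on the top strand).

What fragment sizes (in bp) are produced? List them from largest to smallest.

76, 51, 4 bp

XhoI sites (CTCGAG) start at positions 4, 55.
XhoI cuts after the first base of each site, so after positions 4, 55.
Linear molecule, 2 cuts → 3 fragments:
  1–4 → 4 bp
  5–55 → 51 bp
  56–131 → 76 bp
Sorted largest to smallest: 76, 51, 4 bp.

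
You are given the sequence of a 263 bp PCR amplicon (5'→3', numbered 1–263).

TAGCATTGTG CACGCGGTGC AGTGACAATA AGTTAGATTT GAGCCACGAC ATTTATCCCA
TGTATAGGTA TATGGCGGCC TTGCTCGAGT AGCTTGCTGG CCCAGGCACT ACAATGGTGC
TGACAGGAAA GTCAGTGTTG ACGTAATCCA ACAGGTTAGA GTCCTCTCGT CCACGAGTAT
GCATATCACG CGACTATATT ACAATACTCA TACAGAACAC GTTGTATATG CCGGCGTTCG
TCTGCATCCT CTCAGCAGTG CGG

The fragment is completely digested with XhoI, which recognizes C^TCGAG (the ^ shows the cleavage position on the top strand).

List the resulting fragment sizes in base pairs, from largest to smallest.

The XhoI site (CTCGAG) starts at position 84.
XhoI cuts after the first base of each site, so after position 84.
Linear molecule, 1 cut → 2 fragments:
  1–84 → 84 bp
  85–263 → 179 bp
Sorted largest to smallest: 179, 84 bp.

179, 84 bp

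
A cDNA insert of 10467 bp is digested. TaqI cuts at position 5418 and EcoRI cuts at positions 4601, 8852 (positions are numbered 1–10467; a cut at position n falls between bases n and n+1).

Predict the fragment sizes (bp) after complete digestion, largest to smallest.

4601, 3434, 1615, 817 bp

Combined cut positions (sorted): 4601, 5418, 8852.
Linear molecule, 3 cuts → 4 fragments:
  4601 − 0 = 4601 bp
  5418 − 4601 = 817 bp
  8852 − 5418 = 3434 bp
  10467 − 8852 = 1615 bp
Sorted largest to smallest: 4601, 3434, 1615, 817 bp.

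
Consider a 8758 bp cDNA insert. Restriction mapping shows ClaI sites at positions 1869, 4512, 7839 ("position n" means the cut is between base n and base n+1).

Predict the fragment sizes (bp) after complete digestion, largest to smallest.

3327, 2643, 1869, 919 bp

Linear molecule, 3 cuts → 4 fragments:
  1869 − 0 = 1869 bp
  4512 − 1869 = 2643 bp
  7839 − 4512 = 3327 bp
  8758 − 7839 = 919 bp
Sorted largest to smallest: 3327, 2643, 1869, 919 bp.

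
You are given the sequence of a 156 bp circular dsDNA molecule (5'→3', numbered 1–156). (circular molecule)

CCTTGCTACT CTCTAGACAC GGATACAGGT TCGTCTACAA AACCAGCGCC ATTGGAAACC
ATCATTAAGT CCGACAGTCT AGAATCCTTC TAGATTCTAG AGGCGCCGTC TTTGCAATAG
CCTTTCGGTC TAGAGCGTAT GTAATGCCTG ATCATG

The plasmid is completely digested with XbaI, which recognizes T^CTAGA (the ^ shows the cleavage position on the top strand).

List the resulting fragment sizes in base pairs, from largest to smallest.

XbaI sites (TCTAGA) start at positions 12, 78, 89, 96, 129.
XbaI cuts after the first base of each site, so after positions 12, 78, 89, 96, 129.
Circular molecule, 5 cuts → 5 fragments:
  13–78 → 66 bp
  79–89 → 11 bp
  90–96 → 7 bp
  97–129 → 33 bp
  130–156 then 1–12 → 27 + 12 = 39 bp
Sorted largest to smallest: 66, 39, 33, 11, 7 bp.

66, 39, 33, 11, 7 bp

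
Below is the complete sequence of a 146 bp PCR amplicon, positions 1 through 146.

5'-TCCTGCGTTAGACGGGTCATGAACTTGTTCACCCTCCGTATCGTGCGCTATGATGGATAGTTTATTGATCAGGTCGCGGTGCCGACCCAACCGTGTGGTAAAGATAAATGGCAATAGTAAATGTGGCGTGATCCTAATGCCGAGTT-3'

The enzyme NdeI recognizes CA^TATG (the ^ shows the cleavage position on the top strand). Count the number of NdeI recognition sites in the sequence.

0

No occurrence of CATATG is present in the sequence.
NdeI does not cut: 0 sites.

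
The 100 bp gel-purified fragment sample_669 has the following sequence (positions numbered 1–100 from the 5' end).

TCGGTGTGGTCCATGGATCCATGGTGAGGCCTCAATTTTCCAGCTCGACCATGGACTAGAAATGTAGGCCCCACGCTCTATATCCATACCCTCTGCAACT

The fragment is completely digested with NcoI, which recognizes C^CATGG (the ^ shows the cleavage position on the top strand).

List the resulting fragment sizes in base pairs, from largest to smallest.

NcoI sites (CCATGG) start at positions 11, 19, 49.
NcoI cuts after the first base of each site, so after positions 11, 19, 49.
Linear molecule, 3 cuts → 4 fragments:
  1–11 → 11 bp
  12–19 → 8 bp
  20–49 → 30 bp
  50–100 → 51 bp
Sorted largest to smallest: 51, 30, 11, 8 bp.

51, 30, 11, 8 bp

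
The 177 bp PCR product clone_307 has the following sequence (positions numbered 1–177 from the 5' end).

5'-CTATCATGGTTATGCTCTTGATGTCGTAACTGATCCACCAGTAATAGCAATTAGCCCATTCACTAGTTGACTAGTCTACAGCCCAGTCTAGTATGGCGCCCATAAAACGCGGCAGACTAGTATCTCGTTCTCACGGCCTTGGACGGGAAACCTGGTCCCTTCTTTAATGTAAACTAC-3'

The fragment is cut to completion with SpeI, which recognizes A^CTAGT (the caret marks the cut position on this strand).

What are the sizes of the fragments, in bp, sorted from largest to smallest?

62, 61, 46, 8 bp

SpeI sites (ACTAGT) start at positions 62, 70, 116.
SpeI cuts after the first base of each site, so after positions 62, 70, 116.
Linear molecule, 3 cuts → 4 fragments:
  1–62 → 62 bp
  63–70 → 8 bp
  71–116 → 46 bp
  117–177 → 61 bp
Sorted largest to smallest: 62, 61, 46, 8 bp.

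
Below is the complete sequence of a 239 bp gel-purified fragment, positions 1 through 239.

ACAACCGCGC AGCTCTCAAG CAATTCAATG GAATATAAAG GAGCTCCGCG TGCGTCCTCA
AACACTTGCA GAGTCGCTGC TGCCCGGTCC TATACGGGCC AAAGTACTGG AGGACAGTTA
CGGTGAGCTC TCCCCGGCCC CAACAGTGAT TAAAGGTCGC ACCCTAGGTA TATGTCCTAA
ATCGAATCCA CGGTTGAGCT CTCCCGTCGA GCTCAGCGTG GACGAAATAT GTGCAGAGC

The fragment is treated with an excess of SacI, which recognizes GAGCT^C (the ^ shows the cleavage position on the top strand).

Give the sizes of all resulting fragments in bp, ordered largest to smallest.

84, 71, 45, 26, 13 bp

SacI sites (GAGCTC) start at positions 41, 125, 196, 209.
SacI cuts after base 5 of each site (before the last base), so after positions 45, 129, 200, 213.
Linear molecule, 4 cuts → 5 fragments:
  1–45 → 45 bp
  46–129 → 84 bp
  130–200 → 71 bp
  201–213 → 13 bp
  214–239 → 26 bp
Sorted largest to smallest: 84, 71, 45, 26, 13 bp.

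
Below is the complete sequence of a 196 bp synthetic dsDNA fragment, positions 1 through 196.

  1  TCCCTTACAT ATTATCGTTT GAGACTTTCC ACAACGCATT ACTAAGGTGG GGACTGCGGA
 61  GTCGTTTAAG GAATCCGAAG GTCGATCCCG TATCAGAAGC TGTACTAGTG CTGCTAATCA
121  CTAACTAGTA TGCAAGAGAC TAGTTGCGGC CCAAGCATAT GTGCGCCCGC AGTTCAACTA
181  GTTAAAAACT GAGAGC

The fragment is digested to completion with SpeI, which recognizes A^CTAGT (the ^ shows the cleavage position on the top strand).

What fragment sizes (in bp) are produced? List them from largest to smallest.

SpeI sites (ACTAGT) start at positions 104, 124, 139, 177.
SpeI cuts after the first base of each site, so after positions 104, 124, 139, 177.
Linear molecule, 4 cuts → 5 fragments:
  1–104 → 104 bp
  105–124 → 20 bp
  125–139 → 15 bp
  140–177 → 38 bp
  178–196 → 19 bp
Sorted largest to smallest: 104, 38, 20, 19, 15 bp.

104, 38, 20, 19, 15 bp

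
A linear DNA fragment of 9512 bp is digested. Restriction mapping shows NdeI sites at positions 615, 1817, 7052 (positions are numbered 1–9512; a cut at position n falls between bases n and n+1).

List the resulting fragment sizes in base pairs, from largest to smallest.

5235, 2460, 1202, 615 bp

Linear molecule, 3 cuts → 4 fragments:
  615 − 0 = 615 bp
  1817 − 615 = 1202 bp
  7052 − 1817 = 5235 bp
  9512 − 7052 = 2460 bp
Sorted largest to smallest: 5235, 2460, 1202, 615 bp.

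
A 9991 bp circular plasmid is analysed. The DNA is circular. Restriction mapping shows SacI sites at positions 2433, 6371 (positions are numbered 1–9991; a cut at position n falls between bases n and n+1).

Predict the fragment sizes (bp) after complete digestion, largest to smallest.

Circular molecule, 2 cuts → 2 fragments:
  6371 − 2433 = 3938 bp
  wrap: 9991 − 6371 + 2433 = 6053 bp
Sorted largest to smallest: 6053, 3938 bp.

6053, 3938 bp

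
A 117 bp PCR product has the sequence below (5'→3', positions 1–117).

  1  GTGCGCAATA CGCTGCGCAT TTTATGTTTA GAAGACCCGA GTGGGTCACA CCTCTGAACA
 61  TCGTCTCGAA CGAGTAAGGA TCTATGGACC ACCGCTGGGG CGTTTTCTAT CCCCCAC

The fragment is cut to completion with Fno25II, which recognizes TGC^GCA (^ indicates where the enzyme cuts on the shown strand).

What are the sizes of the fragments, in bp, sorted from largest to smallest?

101, 12, 4 bp

Fno25II sites (TGCGCA) start at positions 2, 14.
Fno25II cuts after base 3 of each site, so after positions 4, 16.
Linear molecule, 2 cuts → 3 fragments:
  1–4 → 4 bp
  5–16 → 12 bp
  17–117 → 101 bp
Sorted largest to smallest: 101, 12, 4 bp.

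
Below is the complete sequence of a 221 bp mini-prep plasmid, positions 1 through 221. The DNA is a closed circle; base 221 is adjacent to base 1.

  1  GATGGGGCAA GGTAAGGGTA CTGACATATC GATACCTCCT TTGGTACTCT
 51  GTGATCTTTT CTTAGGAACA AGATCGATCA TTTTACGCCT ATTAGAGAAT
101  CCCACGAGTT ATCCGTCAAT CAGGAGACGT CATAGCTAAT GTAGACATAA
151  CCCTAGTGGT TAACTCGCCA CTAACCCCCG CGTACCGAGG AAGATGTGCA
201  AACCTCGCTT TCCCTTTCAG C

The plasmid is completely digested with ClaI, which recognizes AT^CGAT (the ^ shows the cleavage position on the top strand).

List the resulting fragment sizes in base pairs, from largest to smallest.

176, 45 bp

ClaI sites (ATCGAT) start at positions 28, 73.
ClaI cuts after base 2 of each site, so after positions 29, 74.
Circular molecule, 2 cuts → 2 fragments:
  30–74 → 45 bp
  75–221 then 1–29 → 147 + 29 = 176 bp
Sorted largest to smallest: 176, 45 bp.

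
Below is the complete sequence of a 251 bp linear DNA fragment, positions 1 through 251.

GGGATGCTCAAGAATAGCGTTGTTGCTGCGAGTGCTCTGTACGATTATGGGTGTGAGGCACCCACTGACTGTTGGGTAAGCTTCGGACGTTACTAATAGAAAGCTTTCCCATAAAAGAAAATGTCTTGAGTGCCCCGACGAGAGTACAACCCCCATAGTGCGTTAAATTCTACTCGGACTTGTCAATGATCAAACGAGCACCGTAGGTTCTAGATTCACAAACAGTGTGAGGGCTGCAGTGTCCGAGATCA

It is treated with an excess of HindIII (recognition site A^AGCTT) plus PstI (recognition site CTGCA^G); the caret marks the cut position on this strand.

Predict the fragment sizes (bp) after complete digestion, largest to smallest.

HindIII sites (AAGCTT) start at positions 78, 101.
HindIII cuts after the first base of each site, so after positions 78, 101.
The PstI site (CTGCAG) starts at position 234.
PstI cuts after base 5 of each site (before the last base), so after position 238.
Combined cut positions: 78, 101, 238.
Linear molecule, 3 cuts → 4 fragments:
  1–78 → 78 bp
  79–101 → 23 bp
  102–238 → 137 bp
  239–251 → 13 bp
Sorted largest to smallest: 137, 78, 23, 13 bp.

137, 78, 23, 13 bp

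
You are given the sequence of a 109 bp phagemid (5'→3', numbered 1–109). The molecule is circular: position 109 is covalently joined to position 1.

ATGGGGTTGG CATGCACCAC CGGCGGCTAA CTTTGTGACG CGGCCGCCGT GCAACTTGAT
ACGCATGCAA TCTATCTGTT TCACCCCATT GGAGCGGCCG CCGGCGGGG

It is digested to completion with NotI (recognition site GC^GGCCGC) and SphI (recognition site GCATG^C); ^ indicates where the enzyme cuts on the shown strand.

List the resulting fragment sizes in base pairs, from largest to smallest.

28, 28, 27, 26 bp

NotI sites (GCGGCCGC) start at positions 40, 94.
NotI cuts after base 2 of each site, so after positions 41, 95.
SphI sites (GCATGC) start at positions 10, 63.
SphI cuts after base 5 of each site (before the last base), so after positions 14, 67.
Combined cut positions: 14, 41, 67, 95.
Circular molecule, 4 cuts → 4 fragments:
  15–41 → 27 bp
  42–67 → 26 bp
  68–95 → 28 bp
  96–109 then 1–14 → 14 + 14 = 28 bp
Sorted largest to smallest: 28, 28, 27, 26 bp.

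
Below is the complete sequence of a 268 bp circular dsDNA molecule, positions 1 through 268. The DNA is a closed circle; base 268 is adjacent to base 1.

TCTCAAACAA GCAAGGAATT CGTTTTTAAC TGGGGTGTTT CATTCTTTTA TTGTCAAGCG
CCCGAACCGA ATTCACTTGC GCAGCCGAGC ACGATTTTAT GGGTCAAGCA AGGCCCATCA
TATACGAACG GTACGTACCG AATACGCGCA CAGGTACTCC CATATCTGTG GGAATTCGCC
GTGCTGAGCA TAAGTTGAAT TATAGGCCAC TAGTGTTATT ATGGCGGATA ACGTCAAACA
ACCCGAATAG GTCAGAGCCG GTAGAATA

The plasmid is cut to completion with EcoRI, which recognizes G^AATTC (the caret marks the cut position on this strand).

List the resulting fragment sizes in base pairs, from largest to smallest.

112, 103, 53 bp

EcoRI sites (GAATTC) start at positions 16, 69, 172.
EcoRI cuts after the first base of each site, so after positions 16, 69, 172.
Circular molecule, 3 cuts → 3 fragments:
  17–69 → 53 bp
  70–172 → 103 bp
  173–268 then 1–16 → 96 + 16 = 112 bp
Sorted largest to smallest: 112, 103, 53 bp.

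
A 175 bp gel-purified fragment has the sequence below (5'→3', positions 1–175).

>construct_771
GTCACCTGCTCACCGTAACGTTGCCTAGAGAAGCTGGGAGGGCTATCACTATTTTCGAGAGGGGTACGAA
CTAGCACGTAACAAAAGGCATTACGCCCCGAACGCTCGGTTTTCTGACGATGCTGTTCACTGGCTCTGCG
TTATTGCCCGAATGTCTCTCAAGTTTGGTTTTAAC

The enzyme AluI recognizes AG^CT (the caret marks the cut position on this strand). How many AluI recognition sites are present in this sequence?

1

AGCT occurs starting at position 32.
AluI cuts at 1 site.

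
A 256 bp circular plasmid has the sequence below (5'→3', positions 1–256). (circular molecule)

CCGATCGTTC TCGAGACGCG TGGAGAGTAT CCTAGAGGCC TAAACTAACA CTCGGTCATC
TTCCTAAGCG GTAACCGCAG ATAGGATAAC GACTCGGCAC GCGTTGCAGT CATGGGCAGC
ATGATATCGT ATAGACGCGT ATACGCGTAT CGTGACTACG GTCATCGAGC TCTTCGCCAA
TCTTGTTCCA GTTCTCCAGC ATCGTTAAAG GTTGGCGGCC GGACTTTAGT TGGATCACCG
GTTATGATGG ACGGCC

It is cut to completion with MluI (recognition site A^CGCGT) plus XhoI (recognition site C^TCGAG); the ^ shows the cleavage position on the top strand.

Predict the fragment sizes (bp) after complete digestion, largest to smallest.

123, 83, 36, 8, 6 bp

MluI sites (ACGCGT) start at positions 16, 99, 135, 143.
MluI cuts after the first base of each site, so after positions 16, 99, 135, 143.
The XhoI site (CTCGAG) starts at position 10.
XhoI cuts after the first base of each site, so after position 10.
Combined cut positions: 10, 16, 99, 135, 143.
Circular molecule, 5 cuts → 5 fragments:
  11–16 → 6 bp
  17–99 → 83 bp
  100–135 → 36 bp
  136–143 → 8 bp
  144–256 then 1–10 → 113 + 10 = 123 bp
Sorted largest to smallest: 123, 83, 36, 8, 6 bp.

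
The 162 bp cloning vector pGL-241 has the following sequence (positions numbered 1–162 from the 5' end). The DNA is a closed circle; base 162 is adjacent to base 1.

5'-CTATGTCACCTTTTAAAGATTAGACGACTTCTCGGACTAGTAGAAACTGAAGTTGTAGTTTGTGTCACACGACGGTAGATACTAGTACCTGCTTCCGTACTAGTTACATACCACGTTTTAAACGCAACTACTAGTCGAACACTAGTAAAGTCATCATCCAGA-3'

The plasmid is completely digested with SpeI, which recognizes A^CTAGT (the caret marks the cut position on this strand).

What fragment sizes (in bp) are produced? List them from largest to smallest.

57, 45, 31, 18, 11 bp

SpeI sites (ACTAGT) start at positions 36, 81, 99, 130, 141.
SpeI cuts after the first base of each site, so after positions 36, 81, 99, 130, 141.
Circular molecule, 5 cuts → 5 fragments:
  37–81 → 45 bp
  82–99 → 18 bp
  100–130 → 31 bp
  131–141 → 11 bp
  142–162 then 1–36 → 21 + 36 = 57 bp
Sorted largest to smallest: 57, 45, 31, 18, 11 bp.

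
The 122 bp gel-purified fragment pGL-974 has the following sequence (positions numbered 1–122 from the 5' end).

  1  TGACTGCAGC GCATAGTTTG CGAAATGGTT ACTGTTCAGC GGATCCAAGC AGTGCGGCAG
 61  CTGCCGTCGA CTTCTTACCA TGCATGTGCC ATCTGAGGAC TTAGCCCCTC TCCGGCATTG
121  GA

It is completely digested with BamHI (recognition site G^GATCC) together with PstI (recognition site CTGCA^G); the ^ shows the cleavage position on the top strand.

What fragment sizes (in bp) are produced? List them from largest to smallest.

81, 33, 8 bp

The BamHI site (GGATCC) starts at position 41.
BamHI cuts after the first base of each site, so after position 41.
The PstI site (CTGCAG) starts at position 4.
PstI cuts after base 5 of each site (before the last base), so after position 8.
Combined cut positions: 8, 41.
Linear molecule, 2 cuts → 3 fragments:
  1–8 → 8 bp
  9–41 → 33 bp
  42–122 → 81 bp
Sorted largest to smallest: 81, 33, 8 bp.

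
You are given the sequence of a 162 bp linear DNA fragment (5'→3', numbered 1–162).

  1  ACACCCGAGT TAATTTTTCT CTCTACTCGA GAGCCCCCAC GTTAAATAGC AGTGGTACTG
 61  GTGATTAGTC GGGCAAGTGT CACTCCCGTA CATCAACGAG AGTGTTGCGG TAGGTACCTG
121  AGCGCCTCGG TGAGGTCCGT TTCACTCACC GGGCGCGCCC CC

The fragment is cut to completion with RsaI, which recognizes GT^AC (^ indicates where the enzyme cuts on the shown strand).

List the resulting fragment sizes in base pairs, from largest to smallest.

RsaI sites (GTAC) start at positions 55, 88, 114.
RsaI cuts after base 2 of each site, so after positions 56, 89, 115.
Linear molecule, 3 cuts → 4 fragments:
  1–56 → 56 bp
  57–89 → 33 bp
  90–115 → 26 bp
  116–162 → 47 bp
Sorted largest to smallest: 56, 47, 33, 26 bp.

56, 47, 33, 26 bp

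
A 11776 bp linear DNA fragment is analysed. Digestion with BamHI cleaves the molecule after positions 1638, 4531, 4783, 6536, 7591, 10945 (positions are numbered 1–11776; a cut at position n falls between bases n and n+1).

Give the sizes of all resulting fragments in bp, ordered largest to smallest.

Linear molecule, 6 cuts → 7 fragments:
  1638 − 0 = 1638 bp
  4531 − 1638 = 2893 bp
  4783 − 4531 = 252 bp
  6536 − 4783 = 1753 bp
  7591 − 6536 = 1055 bp
  10945 − 7591 = 3354 bp
  11776 − 10945 = 831 bp
Sorted largest to smallest: 3354, 2893, 1753, 1638, 1055, 831, 252 bp.

3354, 2893, 1753, 1638, 1055, 831, 252 bp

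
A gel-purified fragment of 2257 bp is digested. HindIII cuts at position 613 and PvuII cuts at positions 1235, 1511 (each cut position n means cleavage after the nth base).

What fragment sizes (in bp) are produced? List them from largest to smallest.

Combined cut positions (sorted): 613, 1235, 1511.
Linear molecule, 3 cuts → 4 fragments:
  613 − 0 = 613 bp
  1235 − 613 = 622 bp
  1511 − 1235 = 276 bp
  2257 − 1511 = 746 bp
Sorted largest to smallest: 746, 622, 613, 276 bp.

746, 622, 613, 276 bp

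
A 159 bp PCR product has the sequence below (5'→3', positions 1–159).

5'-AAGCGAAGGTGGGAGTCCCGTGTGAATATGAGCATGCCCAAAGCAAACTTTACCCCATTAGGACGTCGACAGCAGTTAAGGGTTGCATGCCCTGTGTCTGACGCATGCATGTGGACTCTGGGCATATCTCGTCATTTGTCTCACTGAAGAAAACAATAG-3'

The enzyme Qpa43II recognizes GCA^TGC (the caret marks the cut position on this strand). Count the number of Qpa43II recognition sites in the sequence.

3

GCATGC occurs starting at positions 32, 85, 103.
Qpa43II cuts at 3 sites.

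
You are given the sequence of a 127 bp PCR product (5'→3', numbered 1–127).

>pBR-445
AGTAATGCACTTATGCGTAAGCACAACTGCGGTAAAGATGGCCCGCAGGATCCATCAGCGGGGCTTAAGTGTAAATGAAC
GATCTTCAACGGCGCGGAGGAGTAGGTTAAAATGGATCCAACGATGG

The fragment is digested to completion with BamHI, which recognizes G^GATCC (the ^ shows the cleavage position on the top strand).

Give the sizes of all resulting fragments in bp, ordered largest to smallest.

BamHI sites (GGATCC) start at positions 48, 114.
BamHI cuts after the first base of each site, so after positions 48, 114.
Linear molecule, 2 cuts → 3 fragments:
  1–48 → 48 bp
  49–114 → 66 bp
  115–127 → 13 bp
Sorted largest to smallest: 66, 48, 13 bp.

66, 48, 13 bp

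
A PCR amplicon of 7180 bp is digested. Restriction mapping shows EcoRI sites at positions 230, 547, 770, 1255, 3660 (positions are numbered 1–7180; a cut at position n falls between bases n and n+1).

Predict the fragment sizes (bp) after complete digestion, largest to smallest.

3520, 2405, 485, 317, 230, 223 bp

Linear molecule, 5 cuts → 6 fragments:
  230 − 0 = 230 bp
  547 − 230 = 317 bp
  770 − 547 = 223 bp
  1255 − 770 = 485 bp
  3660 − 1255 = 2405 bp
  7180 − 3660 = 3520 bp
Sorted largest to smallest: 3520, 2405, 485, 317, 230, 223 bp.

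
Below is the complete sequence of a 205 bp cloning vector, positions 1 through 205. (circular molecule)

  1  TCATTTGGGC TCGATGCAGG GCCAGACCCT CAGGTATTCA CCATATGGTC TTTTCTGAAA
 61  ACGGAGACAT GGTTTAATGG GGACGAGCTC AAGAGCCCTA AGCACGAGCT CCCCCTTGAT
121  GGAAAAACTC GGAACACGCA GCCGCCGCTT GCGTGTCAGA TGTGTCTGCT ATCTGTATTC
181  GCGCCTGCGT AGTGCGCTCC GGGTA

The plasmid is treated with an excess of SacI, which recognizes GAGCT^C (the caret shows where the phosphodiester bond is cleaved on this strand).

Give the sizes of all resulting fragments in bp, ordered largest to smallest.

SacI sites (GAGCTC) start at positions 85, 106.
SacI cuts after base 5 of each site (before the last base), so after positions 89, 110.
Circular molecule, 2 cuts → 2 fragments:
  90–110 → 21 bp
  111–205 then 1–89 → 95 + 89 = 184 bp
Sorted largest to smallest: 184, 21 bp.

184, 21 bp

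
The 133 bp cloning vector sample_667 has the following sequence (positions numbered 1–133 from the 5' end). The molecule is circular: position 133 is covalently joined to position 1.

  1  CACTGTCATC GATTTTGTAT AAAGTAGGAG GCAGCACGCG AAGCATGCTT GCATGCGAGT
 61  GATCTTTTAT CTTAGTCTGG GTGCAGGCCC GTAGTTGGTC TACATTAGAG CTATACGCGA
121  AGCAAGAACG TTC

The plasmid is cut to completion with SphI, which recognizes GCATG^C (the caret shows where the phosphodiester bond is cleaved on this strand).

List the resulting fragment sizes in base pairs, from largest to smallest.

125, 8 bp

SphI sites (GCATGC) start at positions 43, 51.
SphI cuts after base 5 of each site (before the last base), so after positions 47, 55.
Circular molecule, 2 cuts → 2 fragments:
  48–55 → 8 bp
  56–133 then 1–47 → 78 + 47 = 125 bp
Sorted largest to smallest: 125, 8 bp.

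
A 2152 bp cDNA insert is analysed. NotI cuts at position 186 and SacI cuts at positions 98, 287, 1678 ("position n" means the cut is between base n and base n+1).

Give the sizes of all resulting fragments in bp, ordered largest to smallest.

Combined cut positions (sorted): 98, 186, 287, 1678.
Linear molecule, 4 cuts → 5 fragments:
  98 − 0 = 98 bp
  186 − 98 = 88 bp
  287 − 186 = 101 bp
  1678 − 287 = 1391 bp
  2152 − 1678 = 474 bp
Sorted largest to smallest: 1391, 474, 101, 98, 88 bp.

1391, 474, 101, 98, 88 bp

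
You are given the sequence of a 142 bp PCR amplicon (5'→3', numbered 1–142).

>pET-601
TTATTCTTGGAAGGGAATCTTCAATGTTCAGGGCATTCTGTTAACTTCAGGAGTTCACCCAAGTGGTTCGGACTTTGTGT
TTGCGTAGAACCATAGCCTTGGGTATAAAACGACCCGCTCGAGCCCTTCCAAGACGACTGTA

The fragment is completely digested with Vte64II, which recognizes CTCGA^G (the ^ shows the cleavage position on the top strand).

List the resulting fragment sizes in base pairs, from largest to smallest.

The Vte64II site (CTCGAG) starts at position 118.
Vte64II cuts after base 5 of each site (before the last base), so after position 122.
Linear molecule, 1 cut → 2 fragments:
  1–122 → 122 bp
  123–142 → 20 bp
Sorted largest to smallest: 122, 20 bp.

122, 20 bp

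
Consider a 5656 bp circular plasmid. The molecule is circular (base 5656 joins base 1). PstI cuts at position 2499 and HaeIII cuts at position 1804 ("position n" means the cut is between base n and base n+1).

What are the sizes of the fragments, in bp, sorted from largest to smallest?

Combined cut positions (sorted): 1804, 2499.
Circular molecule, 2 cuts → 2 fragments:
  2499 − 1804 = 695 bp
  wrap: 5656 − 2499 + 1804 = 4961 bp
Sorted largest to smallest: 4961, 695 bp.

4961, 695 bp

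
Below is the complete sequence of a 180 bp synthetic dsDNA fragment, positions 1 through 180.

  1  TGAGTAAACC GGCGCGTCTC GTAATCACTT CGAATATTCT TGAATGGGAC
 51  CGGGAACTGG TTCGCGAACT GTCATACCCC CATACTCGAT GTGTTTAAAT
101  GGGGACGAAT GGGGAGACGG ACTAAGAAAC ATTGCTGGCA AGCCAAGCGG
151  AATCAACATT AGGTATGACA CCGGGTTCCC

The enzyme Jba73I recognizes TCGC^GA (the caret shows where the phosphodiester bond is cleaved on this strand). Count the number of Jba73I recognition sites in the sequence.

TCGCGA occurs starting at position 62.
Jba73I cuts at 1 site.

1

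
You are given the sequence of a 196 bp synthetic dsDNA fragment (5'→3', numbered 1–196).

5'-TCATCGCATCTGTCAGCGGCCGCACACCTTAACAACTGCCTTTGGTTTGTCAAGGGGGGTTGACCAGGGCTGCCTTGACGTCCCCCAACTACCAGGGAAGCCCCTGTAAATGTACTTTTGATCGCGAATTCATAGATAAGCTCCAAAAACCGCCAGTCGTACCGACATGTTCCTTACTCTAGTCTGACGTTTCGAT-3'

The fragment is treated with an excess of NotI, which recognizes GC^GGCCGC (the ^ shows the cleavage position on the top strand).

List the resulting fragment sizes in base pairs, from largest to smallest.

The NotI site (GCGGCCGC) starts at position 16.
NotI cuts after base 2 of each site, so after position 17.
Linear molecule, 1 cut → 2 fragments:
  1–17 → 17 bp
  18–196 → 179 bp
Sorted largest to smallest: 179, 17 bp.

179, 17 bp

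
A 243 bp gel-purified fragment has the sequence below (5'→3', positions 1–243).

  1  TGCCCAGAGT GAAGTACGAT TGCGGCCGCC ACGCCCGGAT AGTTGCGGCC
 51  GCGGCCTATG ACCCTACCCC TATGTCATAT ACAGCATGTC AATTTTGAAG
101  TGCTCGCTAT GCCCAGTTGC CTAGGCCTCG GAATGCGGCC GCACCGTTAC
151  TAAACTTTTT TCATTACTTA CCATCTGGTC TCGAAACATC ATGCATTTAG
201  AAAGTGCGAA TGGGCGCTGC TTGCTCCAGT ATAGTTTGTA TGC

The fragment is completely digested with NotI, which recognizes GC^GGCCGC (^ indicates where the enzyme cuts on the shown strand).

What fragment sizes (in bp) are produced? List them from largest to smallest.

107, 90, 23, 23 bp

NotI sites (GCGGCCGC) start at positions 22, 45, 135.
NotI cuts after base 2 of each site, so after positions 23, 46, 136.
Linear molecule, 3 cuts → 4 fragments:
  1–23 → 23 bp
  24–46 → 23 bp
  47–136 → 90 bp
  137–243 → 107 bp
Sorted largest to smallest: 107, 90, 23, 23 bp.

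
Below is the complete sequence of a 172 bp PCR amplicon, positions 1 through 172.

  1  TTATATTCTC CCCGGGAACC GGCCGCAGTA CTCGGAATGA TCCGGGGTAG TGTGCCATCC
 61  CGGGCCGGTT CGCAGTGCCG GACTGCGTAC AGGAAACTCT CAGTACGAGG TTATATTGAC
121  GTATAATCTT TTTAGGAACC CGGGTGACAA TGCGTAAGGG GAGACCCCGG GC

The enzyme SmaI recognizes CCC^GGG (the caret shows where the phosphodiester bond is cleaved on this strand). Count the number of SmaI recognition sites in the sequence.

CCCGGG occurs starting at positions 11, 59, 139, 166.
SmaI cuts at 4 sites.

4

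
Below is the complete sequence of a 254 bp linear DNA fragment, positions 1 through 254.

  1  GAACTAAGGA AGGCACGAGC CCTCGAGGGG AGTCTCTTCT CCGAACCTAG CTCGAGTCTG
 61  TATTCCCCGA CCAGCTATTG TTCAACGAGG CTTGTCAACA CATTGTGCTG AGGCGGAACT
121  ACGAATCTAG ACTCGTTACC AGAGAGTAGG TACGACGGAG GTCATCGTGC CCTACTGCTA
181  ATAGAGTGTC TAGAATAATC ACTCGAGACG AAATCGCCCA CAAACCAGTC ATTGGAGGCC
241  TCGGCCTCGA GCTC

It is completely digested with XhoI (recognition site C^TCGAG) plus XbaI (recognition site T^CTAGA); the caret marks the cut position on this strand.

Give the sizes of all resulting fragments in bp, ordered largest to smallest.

75, 63, 44, 29, 22, 13, 8 bp

XhoI sites (CTCGAG) start at positions 22, 51, 202, 246.
XhoI cuts after the first base of each site, so after positions 22, 51, 202, 246.
XbaI sites (TCTAGA) start at positions 126, 189.
XbaI cuts after the first base of each site, so after positions 126, 189.
Combined cut positions: 22, 51, 126, 189, 202, 246.
Linear molecule, 6 cuts → 7 fragments:
  1–22 → 22 bp
  23–51 → 29 bp
  52–126 → 75 bp
  127–189 → 63 bp
  190–202 → 13 bp
  203–246 → 44 bp
  247–254 → 8 bp
Sorted largest to smallest: 75, 63, 44, 29, 22, 13, 8 bp.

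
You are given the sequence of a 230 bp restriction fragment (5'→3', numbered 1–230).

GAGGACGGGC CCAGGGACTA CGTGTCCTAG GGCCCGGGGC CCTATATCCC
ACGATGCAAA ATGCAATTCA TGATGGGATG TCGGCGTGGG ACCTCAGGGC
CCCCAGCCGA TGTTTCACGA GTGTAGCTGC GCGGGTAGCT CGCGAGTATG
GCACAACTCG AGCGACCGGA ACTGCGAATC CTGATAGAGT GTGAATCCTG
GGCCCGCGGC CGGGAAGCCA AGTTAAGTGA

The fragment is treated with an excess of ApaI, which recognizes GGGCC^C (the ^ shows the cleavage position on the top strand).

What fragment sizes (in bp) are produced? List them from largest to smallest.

103, 60, 26, 23, 11, 7 bp

ApaI sites (GGGCCC) start at positions 7, 30, 37, 97, 200.
ApaI cuts after base 5 of each site (before the last base), so after positions 11, 34, 41, 101, 204.
Linear molecule, 5 cuts → 6 fragments:
  1–11 → 11 bp
  12–34 → 23 bp
  35–41 → 7 bp
  42–101 → 60 bp
  102–204 → 103 bp
  205–230 → 26 bp
Sorted largest to smallest: 103, 60, 26, 23, 11, 7 bp.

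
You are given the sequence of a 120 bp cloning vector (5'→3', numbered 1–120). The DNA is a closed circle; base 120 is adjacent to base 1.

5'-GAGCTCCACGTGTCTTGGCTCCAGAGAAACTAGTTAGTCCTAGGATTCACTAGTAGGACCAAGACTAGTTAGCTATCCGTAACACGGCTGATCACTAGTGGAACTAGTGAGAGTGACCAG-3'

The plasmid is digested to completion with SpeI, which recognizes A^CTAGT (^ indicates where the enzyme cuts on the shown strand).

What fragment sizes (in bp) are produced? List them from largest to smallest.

46, 30, 20, 15, 9 bp

SpeI sites (ACTAGT) start at positions 29, 49, 64, 94, 103.
SpeI cuts after the first base of each site, so after positions 29, 49, 64, 94, 103.
Circular molecule, 5 cuts → 5 fragments:
  30–49 → 20 bp
  50–64 → 15 bp
  65–94 → 30 bp
  95–103 → 9 bp
  104–120 then 1–29 → 17 + 29 = 46 bp
Sorted largest to smallest: 46, 30, 20, 15, 9 bp.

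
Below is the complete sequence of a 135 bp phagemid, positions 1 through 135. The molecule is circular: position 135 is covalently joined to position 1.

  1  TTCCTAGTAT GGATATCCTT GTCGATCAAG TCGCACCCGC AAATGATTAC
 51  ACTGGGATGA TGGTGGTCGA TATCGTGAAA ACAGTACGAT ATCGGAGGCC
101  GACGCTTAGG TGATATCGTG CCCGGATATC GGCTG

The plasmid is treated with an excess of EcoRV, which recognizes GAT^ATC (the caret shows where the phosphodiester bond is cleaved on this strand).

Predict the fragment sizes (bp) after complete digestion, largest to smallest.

57, 24, 22, 19, 13 bp

EcoRV sites (GATATC) start at positions 12, 69, 88, 112, 125.
EcoRV cuts after base 3 of each site, so after positions 14, 71, 90, 114, 127.
Circular molecule, 5 cuts → 5 fragments:
  15–71 → 57 bp
  72–90 → 19 bp
  91–114 → 24 bp
  115–127 → 13 bp
  128–135 then 1–14 → 8 + 14 = 22 bp
Sorted largest to smallest: 57, 24, 22, 19, 13 bp.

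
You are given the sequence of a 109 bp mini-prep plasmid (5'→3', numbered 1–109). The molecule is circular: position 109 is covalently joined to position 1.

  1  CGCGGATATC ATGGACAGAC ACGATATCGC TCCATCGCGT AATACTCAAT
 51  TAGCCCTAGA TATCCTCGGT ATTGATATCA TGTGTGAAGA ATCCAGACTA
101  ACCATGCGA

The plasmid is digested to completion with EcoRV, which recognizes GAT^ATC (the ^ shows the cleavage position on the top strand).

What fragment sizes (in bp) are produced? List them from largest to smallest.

40, 36, 18, 15 bp

EcoRV sites (GATATC) start at positions 5, 23, 59, 74.
EcoRV cuts after base 3 of each site, so after positions 7, 25, 61, 76.
Circular molecule, 4 cuts → 4 fragments:
  8–25 → 18 bp
  26–61 → 36 bp
  62–76 → 15 bp
  77–109 then 1–7 → 33 + 7 = 40 bp
Sorted largest to smallest: 40, 36, 18, 15 bp.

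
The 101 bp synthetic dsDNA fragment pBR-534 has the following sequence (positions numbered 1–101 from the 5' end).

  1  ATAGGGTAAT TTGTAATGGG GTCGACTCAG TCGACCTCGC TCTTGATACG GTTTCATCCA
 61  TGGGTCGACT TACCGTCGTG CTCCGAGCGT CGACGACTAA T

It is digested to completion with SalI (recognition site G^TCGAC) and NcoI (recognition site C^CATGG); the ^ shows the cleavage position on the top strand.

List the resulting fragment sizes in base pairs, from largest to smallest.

SalI sites (GTCGAC) start at positions 21, 30, 64, 89.
SalI cuts after the first base of each site, so after positions 21, 30, 64, 89.
The NcoI site (CCATGG) starts at position 58.
NcoI cuts after the first base of each site, so after position 58.
Combined cut positions: 21, 30, 58, 64, 89.
Linear molecule, 5 cuts → 6 fragments:
  1–21 → 21 bp
  22–30 → 9 bp
  31–58 → 28 bp
  59–64 → 6 bp
  65–89 → 25 bp
  90–101 → 12 bp
Sorted largest to smallest: 28, 25, 21, 12, 9, 6 bp.

28, 25, 21, 12, 9, 6 bp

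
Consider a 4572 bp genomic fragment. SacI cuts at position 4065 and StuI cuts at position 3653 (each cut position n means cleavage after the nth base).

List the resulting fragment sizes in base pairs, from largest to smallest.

Combined cut positions (sorted): 3653, 4065.
Linear molecule, 2 cuts → 3 fragments:
  3653 − 0 = 3653 bp
  4065 − 3653 = 412 bp
  4572 − 4065 = 507 bp
Sorted largest to smallest: 3653, 507, 412 bp.

3653, 507, 412 bp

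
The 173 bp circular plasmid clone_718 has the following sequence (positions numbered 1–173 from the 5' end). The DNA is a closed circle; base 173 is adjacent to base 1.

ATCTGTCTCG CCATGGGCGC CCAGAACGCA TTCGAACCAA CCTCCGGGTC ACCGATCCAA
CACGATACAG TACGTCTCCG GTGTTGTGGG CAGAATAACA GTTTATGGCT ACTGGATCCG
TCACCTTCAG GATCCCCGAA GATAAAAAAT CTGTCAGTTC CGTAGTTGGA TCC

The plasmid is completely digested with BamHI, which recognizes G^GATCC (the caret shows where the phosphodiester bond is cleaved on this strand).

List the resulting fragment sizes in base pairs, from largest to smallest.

BamHI sites (GGATCC) start at positions 114, 130, 168.
BamHI cuts after the first base of each site, so after positions 114, 130, 168.
Circular molecule, 3 cuts → 3 fragments:
  115–130 → 16 bp
  131–168 → 38 bp
  169–173 then 1–114 → 5 + 114 = 119 bp
Sorted largest to smallest: 119, 38, 16 bp.

119, 38, 16 bp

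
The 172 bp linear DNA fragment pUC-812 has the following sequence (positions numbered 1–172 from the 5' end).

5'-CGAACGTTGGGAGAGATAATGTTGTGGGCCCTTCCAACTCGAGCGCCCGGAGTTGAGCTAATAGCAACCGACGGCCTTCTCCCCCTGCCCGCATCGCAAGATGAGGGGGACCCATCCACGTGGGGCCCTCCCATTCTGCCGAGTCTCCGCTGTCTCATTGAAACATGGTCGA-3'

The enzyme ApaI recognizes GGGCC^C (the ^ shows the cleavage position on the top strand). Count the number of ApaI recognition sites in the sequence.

GGGCCC occurs starting at positions 26, 123.
ApaI cuts at 2 sites.

2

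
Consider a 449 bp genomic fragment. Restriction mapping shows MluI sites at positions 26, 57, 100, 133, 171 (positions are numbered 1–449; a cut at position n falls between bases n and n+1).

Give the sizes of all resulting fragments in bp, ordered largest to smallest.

278, 43, 38, 33, 31, 26 bp

Linear molecule, 5 cuts → 6 fragments:
  26 − 0 = 26 bp
  57 − 26 = 31 bp
  100 − 57 = 43 bp
  133 − 100 = 33 bp
  171 − 133 = 38 bp
  449 − 171 = 278 bp
Sorted largest to smallest: 278, 43, 38, 33, 31, 26 bp.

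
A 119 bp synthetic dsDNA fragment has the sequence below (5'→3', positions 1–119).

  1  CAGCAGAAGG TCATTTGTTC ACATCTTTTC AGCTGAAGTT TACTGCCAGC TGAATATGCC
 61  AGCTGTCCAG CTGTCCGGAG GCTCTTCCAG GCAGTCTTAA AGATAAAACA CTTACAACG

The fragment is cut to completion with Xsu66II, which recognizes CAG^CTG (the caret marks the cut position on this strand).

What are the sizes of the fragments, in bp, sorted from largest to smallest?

49, 32, 17, 13, 8 bp

Xsu66II sites (CAGCTG) start at positions 30, 47, 60, 68.
Xsu66II cuts after base 3 of each site, so after positions 32, 49, 62, 70.
Linear molecule, 4 cuts → 5 fragments:
  1–32 → 32 bp
  33–49 → 17 bp
  50–62 → 13 bp
  63–70 → 8 bp
  71–119 → 49 bp
Sorted largest to smallest: 49, 32, 17, 13, 8 bp.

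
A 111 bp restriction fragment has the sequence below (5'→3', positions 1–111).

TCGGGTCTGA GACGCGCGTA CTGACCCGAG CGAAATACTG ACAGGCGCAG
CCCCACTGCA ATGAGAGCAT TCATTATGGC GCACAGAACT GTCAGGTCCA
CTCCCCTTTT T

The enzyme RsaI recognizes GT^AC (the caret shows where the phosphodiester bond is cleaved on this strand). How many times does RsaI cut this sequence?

GTAC occurs starting at position 18.
RsaI cuts at 1 site.

1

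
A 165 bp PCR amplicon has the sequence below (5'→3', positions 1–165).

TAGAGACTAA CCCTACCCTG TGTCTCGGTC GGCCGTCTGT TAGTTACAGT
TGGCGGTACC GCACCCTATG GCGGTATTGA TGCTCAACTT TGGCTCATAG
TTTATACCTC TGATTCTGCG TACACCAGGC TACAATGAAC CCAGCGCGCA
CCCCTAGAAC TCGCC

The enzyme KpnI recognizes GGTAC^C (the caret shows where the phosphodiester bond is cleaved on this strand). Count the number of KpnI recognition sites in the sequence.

1

GGTACC occurs starting at position 55.
KpnI cuts at 1 site.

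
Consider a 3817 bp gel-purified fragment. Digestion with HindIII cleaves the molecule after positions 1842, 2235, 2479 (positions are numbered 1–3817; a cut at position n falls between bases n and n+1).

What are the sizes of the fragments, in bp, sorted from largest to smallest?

1842, 1338, 393, 244 bp

Linear molecule, 3 cuts → 4 fragments:
  1842 − 0 = 1842 bp
  2235 − 1842 = 393 bp
  2479 − 2235 = 244 bp
  3817 − 2479 = 1338 bp
Sorted largest to smallest: 1842, 1338, 393, 244 bp.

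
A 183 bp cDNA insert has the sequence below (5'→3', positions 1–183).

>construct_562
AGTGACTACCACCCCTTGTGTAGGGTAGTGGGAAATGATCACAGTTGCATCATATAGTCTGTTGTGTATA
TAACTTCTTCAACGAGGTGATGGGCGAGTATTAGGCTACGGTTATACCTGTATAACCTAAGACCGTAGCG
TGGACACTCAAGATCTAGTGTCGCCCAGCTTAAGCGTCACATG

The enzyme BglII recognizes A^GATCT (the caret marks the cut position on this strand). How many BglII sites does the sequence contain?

1

AGATCT occurs starting at position 151.
BglII cuts at 1 site.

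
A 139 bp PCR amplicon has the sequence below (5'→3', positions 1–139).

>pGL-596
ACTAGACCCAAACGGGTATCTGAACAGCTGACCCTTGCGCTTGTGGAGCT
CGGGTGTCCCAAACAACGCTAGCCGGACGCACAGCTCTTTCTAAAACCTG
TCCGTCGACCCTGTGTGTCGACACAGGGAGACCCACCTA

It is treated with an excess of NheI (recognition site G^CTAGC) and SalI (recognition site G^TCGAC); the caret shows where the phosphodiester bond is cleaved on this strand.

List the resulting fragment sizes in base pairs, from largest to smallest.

The NheI site (GCTAGC) starts at position 68.
NheI cuts after the first base of each site, so after position 68.
SalI sites (GTCGAC) start at positions 104, 117.
SalI cuts after the first base of each site, so after positions 104, 117.
Combined cut positions: 68, 104, 117.
Linear molecule, 3 cuts → 4 fragments:
  1–68 → 68 bp
  69–104 → 36 bp
  105–117 → 13 bp
  118–139 → 22 bp
Sorted largest to smallest: 68, 36, 22, 13 bp.

68, 36, 22, 13 bp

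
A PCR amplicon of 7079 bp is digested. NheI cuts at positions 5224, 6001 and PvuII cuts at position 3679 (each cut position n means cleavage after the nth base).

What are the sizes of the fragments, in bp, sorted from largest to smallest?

3679, 1545, 1078, 777 bp

Combined cut positions (sorted): 3679, 5224, 6001.
Linear molecule, 3 cuts → 4 fragments:
  3679 − 0 = 3679 bp
  5224 − 3679 = 1545 bp
  6001 − 5224 = 777 bp
  7079 − 6001 = 1078 bp
Sorted largest to smallest: 3679, 1545, 1078, 777 bp.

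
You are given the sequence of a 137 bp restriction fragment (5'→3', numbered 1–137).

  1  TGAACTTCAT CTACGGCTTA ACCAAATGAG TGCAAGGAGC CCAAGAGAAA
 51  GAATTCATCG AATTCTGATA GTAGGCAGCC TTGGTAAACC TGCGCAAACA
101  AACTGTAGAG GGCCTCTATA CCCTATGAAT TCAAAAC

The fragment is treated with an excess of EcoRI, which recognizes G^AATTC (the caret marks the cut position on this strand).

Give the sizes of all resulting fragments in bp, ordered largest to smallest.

EcoRI sites (GAATTC) start at positions 51, 60, 127.
EcoRI cuts after the first base of each site, so after positions 51, 60, 127.
Linear molecule, 3 cuts → 4 fragments:
  1–51 → 51 bp
  52–60 → 9 bp
  61–127 → 67 bp
  128–137 → 10 bp
Sorted largest to smallest: 67, 51, 10, 9 bp.

67, 51, 10, 9 bp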